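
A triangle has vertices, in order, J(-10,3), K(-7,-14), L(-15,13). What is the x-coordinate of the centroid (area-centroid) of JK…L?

-32/3

Apply the surveyor's formula. First the cross-terms c_i = x_i·y_{i+1} − x_{i+1}·y_i:
  161, -301, 85  ⇒  2A = -55, A = -27.5.
Then Σ (x_i + x_{i+1})·c_i = 1760, so x̄ = 1760 / (6·(-27.5)) = -32/3.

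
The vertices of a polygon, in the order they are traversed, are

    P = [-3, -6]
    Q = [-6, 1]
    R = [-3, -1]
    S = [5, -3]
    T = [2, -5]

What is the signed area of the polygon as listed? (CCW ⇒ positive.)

-31

P→Q: (-3)(1) − (-6)(-6) = -39
Q→R: (-6)(-1) − (-3)(1) = 9
R→S: (-3)(-3) − (5)(-1) = 14
S→T: (5)(-5) − (2)(-3) = -19
T→P: (2)(-6) − (-3)(-5) = -27
Σ = -62
Signed area = Σ/2 = -31 (negative ⇒ clockwise traversal).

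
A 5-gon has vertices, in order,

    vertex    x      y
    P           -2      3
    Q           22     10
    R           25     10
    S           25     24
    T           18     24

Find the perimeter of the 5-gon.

|PQ| = √((24)² + (7)²) = √625 = 25
|QR| = √((3)² + (0)²) = √9 = 3
|RS| = √((0)² + (14)²) = √196 = 14
|ST| = √((-7)² + (0)²) = √49 = 7
|TP| = √((-20)² + (-21)²) = √841 = 29
Perimeter = 25 + 3 + 14 + 7 + 29 = 78.

78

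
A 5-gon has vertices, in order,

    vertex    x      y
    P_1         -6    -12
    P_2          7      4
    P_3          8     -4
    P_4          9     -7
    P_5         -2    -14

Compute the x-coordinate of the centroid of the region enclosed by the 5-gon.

28/11

Apply the surveyor's formula. First the cross-terms c_i = x_i·y_{i+1} − x_{i+1}·y_i:
  60, -60, -20, -140, -60  ⇒  2A = -220, A = -110.
Then Σ (x_i + x_{i+1})·c_i = -1680, so x̄ = -1680 / (6·(-110)) = 28/11.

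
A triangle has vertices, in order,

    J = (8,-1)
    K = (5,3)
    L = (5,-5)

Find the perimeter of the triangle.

|JK| = √((-3)² + (4)²) = √25 = 5
|KL| = √((0)² + (-8)²) = √64 = 8
|LJ| = √((3)² + (4)²) = √25 = 5
Perimeter = 5 + 8 + 5 = 18.

18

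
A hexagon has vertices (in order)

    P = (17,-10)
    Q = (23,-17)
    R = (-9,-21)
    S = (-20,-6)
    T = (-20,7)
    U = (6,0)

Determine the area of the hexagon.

Apply the surveyor's formula: 2A = Σ (x_i·y_{i+1} − x_{i+1}·y_i), indices taken mod 6.
Σ = (-59) + (-636) + (-366) + (-260) + (-42) + (-60) = -1423
Area = |Σ|/2 = 711.5.

711.5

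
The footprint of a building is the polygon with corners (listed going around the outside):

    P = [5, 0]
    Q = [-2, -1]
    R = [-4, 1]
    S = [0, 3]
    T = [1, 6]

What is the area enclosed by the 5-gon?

Apply the shoelace formula: 2A = Σ (x_i·y_{i+1} − x_{i+1}·y_i), indices taken mod 5.
Cross-terms: -5, -6, -12, -3, -30  ⇒  Σ = -56
Area = |Σ|/2 = 28.

28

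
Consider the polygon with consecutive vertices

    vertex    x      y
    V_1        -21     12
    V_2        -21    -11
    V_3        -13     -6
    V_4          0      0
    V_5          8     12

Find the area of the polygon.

Apply the shoelace formula: 2A = Σ (x_i·y_{i+1} − x_{i+1}·y_i), indices taken mod 5.
Σ = (483) + (-17) + (0) + (0) + (348) = 814
Area = |Σ|/2 = 407.

407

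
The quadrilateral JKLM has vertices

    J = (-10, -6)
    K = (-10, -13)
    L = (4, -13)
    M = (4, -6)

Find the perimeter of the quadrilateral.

|JK| = √((0)² + (-7)²) = √49 = 7
|KL| = √((14)² + (0)²) = √196 = 14
|LM| = √((0)² + (7)²) = √49 = 7
|MJ| = √((-14)² + (0)²) = √196 = 14
Perimeter = 7 + 14 + 7 + 14 = 42.

42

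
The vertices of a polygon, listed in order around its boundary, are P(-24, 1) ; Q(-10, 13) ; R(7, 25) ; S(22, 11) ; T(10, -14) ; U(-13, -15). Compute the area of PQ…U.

1119.5

Σ = (-302) + (-341) + (-473) + (-418) + (-332) + (-373) = -2239
Area = |Σ|/2 = 1119.5.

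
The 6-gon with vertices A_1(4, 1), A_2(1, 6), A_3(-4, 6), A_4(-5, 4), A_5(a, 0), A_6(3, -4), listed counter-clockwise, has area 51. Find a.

The doubled signed area Σ (x_i y_{i+1} − x_{i+1} y_i) is linear in a.
With a=0 it equals 86; the coefficient of a is -8 (from the two edges through A_5).
So -8·a + 86 = 2·51 = 102 ⇒ a = -2.

-2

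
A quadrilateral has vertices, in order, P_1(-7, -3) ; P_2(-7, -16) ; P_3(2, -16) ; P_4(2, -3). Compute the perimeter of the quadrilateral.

44

|P_1P_2| = √((0)² + (-13)²) = √169 = 13
|P_2P_3| = √((9)² + (0)²) = √81 = 9
|P_3P_4| = √((0)² + (13)²) = √169 = 13
|P_4P_1| = √((-9)² + (0)²) = √81 = 9
Perimeter = 13 + 9 + 13 + 9 = 44.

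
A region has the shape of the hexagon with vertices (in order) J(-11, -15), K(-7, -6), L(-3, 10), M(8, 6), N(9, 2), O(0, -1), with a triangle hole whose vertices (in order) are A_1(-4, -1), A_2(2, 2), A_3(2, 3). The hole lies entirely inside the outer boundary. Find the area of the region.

Outer boundary:
Apply the shoelace formula: 2A = Σ (x_i·y_{i+1} − x_{i+1}·y_i), indices taken mod 6.
Cross-terms: -39, -88, -98, -38, -9, -11  ⇒  Σ = -283
Area = |Σ|/2 = 141.5.
Hole:
Apply the shoelace (surveyor's) formula: 2A = Σ (x_i·y_{i+1} − x_{i+1}·y_i), indices taken mod 3.
A_1→A_2: (-4)(2) − (2)(-1) = -6
A_2→A_3: (2)(3) − (2)(2) = 2
A_3→A_1: (2)(-1) − (-4)(3) = 10
Σ = 6
Area = |Σ|/2 = 3.
Net area = 141.5 − 3 = 138.5.

138.5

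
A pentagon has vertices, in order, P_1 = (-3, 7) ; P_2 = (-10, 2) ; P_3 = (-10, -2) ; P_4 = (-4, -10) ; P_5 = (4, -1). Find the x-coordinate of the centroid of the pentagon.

Apply the shoelace (surveyor's) formula. First the cross-terms c_i = x_i·y_{i+1} − x_{i+1}·y_i:
  64, 40, 92, 44, 25  ⇒  2A = 265, A = 132.5.
Then Σ (x_i + x_{i+1})·c_i = -2895, so x̄ = -2895 / (6·132.5) = -193/53.

-193/53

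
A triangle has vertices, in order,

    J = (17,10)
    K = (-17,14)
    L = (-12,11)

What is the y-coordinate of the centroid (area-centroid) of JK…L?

Apply the surveyor's formula. First the cross-terms c_i = x_i·y_{i+1} − x_{i+1}·y_i:
  408, -19, -307  ⇒  2A = 82, A = 41.
Then Σ (y_i + y_{i+1})·c_i = 2870, so ȳ = 2870 / (6·41) = 35/3.

35/3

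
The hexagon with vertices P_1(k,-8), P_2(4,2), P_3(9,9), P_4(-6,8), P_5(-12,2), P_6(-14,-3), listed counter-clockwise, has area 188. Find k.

The doubled signed area Σ (x_i y_{i+1} − x_{i+1} y_i) is linear in k.
With k=0 it equals 436; the coefficient of k is 5 (from the two edges through P_1).
So 5·k + 436 = 2·188 = 376 ⇒ k = -12.

-12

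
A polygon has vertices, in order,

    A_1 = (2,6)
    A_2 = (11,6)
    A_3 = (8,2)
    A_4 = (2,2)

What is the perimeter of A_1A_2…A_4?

24

|A_1A_2| = √((9)² + (0)²) = √81 = 9
|A_2A_3| = √((-3)² + (-4)²) = √25 = 5
|A_3A_4| = √((-6)² + (0)²) = √36 = 6
|A_4A_1| = √((0)² + (4)²) = √16 = 4
Perimeter = 9 + 5 + 6 + 4 = 24.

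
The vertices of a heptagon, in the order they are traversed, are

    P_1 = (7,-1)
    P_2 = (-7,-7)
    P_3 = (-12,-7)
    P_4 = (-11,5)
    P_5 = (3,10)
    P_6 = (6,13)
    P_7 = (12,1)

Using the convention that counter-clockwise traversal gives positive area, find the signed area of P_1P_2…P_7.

-271.5

Apply Gauss's area formula: 2A = Σ (x_i·y_{i+1} − x_{i+1}·y_i), indices taken mod 7.
Cross-terms: -56, -35, -137, -125, -21, -150, -19  ⇒  Σ = -543
Signed area = Σ/2 = -271.5 (negative ⇒ clockwise traversal).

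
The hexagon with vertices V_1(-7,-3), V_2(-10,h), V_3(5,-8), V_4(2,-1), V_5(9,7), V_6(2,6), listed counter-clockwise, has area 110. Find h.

The doubled signed area Σ (x_i y_{i+1} − x_{i+1} y_i) is linear in h.
With h=0 it equals 160; the coefficient of h is -12 (from the two edges through V_2).
So -12·h + 160 = 2·110 = 220 ⇒ h = -5.

-5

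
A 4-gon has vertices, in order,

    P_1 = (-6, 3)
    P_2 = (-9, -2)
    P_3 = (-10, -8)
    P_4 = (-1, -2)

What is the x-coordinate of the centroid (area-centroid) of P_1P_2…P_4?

-200/33

Apply the shoelace formula. First the cross-terms c_i = x_i·y_{i+1} − x_{i+1}·y_i:
  39, 52, 12, -15  ⇒  2A = 88, A = 44.
Then Σ (x_i + x_{i+1})·c_i = -1600, so x̄ = -1600 / (6·44) = -200/33.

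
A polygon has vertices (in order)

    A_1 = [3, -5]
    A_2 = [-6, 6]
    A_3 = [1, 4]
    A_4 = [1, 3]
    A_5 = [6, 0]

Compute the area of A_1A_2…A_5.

45.5

Apply the shoelace (surveyor's) formula: 2A = Σ (x_i·y_{i+1} − x_{i+1}·y_i), indices taken mod 5.
A_1→A_2: (3)(6) − (-6)(-5) = -12
A_2→A_3: (-6)(4) − (1)(6) = -30
A_3→A_4: (1)(3) − (1)(4) = -1
A_4→A_5: (1)(0) − (6)(3) = -18
A_5→A_1: (6)(-5) − (3)(0) = -30
Σ = -91
Area = |Σ|/2 = 45.5.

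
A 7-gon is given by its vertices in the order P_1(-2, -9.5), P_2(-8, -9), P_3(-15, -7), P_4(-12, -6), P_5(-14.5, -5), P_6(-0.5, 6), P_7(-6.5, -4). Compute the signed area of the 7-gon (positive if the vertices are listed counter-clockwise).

Cross-terms: -58, -79, 6, -27, -89.5, 41, 53.75  ⇒  Σ = -152.75
Signed area = Σ/2 = -76.375 (negative ⇒ clockwise traversal).

-76.375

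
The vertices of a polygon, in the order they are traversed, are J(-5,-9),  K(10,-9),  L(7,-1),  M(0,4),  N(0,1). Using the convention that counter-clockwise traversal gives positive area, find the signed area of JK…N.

110.5

J→K: (-5)(-9) − (10)(-9) = 135
K→L: (10)(-1) − (7)(-9) = 53
L→M: (7)(4) − (0)(-1) = 28
M→N: (0)(1) − (0)(4) = 0
N→J: (0)(-9) − (-5)(1) = 5
Σ = 221
Signed area = Σ/2 = 110.5 (positive ⇒ counter-clockwise traversal).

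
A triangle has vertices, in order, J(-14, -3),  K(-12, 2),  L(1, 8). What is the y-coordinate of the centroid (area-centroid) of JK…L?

7/3

Apply the surveyor's formula. First the cross-terms c_i = x_i·y_{i+1} − x_{i+1}·y_i:
  -64, -98, 109  ⇒  2A = -53, A = -26.5.
Then Σ (y_i + y_{i+1})·c_i = -371, so ȳ = -371 / (6·(-26.5)) = 7/3.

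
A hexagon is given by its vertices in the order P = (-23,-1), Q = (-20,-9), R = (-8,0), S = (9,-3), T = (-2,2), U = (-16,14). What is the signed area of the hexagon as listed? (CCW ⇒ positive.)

Apply the shoelace (surveyor's) formula: 2A = Σ (x_i·y_{i+1} − x_{i+1}·y_i), indices taken mod 6.
Σ = (187) + (-72) + (24) + (12) + (4) + (338) = 493
Signed area = Σ/2 = 246.5 (positive ⇒ counter-clockwise traversal).

246.5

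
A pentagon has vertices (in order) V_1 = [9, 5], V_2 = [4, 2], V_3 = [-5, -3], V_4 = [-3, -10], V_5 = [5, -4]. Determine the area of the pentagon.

80

Apply the shoelace formula: 2A = Σ (x_i·y_{i+1} − x_{i+1}·y_i), indices taken mod 5.
V_1→V_2: (9)(2) − (4)(5) = -2
V_2→V_3: (4)(-3) − (-5)(2) = -2
V_3→V_4: (-5)(-10) − (-3)(-3) = 41
V_4→V_5: (-3)(-4) − (5)(-10) = 62
V_5→V_1: (5)(5) − (9)(-4) = 61
Σ = 160
Area = |Σ|/2 = 80.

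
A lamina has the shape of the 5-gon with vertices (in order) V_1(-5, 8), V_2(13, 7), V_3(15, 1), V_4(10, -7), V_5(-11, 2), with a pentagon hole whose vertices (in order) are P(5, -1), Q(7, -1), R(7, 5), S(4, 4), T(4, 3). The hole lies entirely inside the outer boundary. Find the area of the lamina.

226

Outer boundary:
Apply the surveyor's formula: 2A = Σ (x_i·y_{i+1} − x_{i+1}·y_i), indices taken mod 5.
Cross-terms: -139, -92, -115, -57, -78  ⇒  Σ = -481
Area = |Σ|/2 = 240.5.
Hole:
Cross-terms: 2, 42, 8, -4, -19  ⇒  Σ = 29
Area = |Σ|/2 = 14.5.
Net area = 240.5 − 14.5 = 226.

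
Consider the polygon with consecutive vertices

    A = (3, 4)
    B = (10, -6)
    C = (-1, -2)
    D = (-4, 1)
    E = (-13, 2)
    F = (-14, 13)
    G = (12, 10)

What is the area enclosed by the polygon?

253.5

Apply the shoelace formula: 2A = Σ (x_i·y_{i+1} − x_{i+1}·y_i), indices taken mod 7.
Σ = (-58) + (-26) + (-9) + (5) + (-141) + (-296) + (18) = -507
Area = |Σ|/2 = 253.5.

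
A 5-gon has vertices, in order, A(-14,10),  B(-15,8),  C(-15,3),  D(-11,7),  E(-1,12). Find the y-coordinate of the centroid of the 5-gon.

Apply the surveyor's formula. First the cross-terms c_i = x_i·y_{i+1} − x_{i+1}·y_i:
  38, 75, -72, -125, 158  ⇒  2A = 74, A = 37.
Then Σ (y_i + y_{i+1})·c_i = 1890, so ȳ = 1890 / (6·37) = 315/37.

315/37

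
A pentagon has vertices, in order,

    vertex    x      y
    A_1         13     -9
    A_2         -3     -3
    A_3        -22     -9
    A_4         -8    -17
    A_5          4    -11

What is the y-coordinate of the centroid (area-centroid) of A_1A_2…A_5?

-655/69

Apply the surveyor's formula. First the cross-terms c_i = x_i·y_{i+1} − x_{i+1}·y_i:
  -66, -39, 302, 156, 107  ⇒  2A = 460, A = 230.
Then Σ (y_i + y_{i+1})·c_i = -13100, so ȳ = -13100 / (6·230) = -655/69.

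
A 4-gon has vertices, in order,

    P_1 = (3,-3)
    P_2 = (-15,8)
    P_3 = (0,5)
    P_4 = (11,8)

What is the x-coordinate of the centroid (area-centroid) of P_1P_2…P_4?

1/24

Apply Gauss's area formula. First the cross-terms c_i = x_i·y_{i+1} − x_{i+1}·y_i:
  -21, -75, -55, -57  ⇒  2A = -208, A = -104.
Then Σ (x_i + x_{i+1})·c_i = -26, so x̄ = -26 / (6·(-104)) = 1/24.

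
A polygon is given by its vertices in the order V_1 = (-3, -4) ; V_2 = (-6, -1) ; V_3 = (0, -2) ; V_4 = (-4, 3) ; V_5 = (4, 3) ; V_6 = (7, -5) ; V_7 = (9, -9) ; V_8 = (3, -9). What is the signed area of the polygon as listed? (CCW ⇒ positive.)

-96.5

Apply the surveyor's formula: 2A = Σ (x_i·y_{i+1} − x_{i+1}·y_i), indices taken mod 8.
Σ = (-21) + (12) + (-8) + (-24) + (-41) + (-18) + (-54) + (-39) = -193
Signed area = Σ/2 = -96.5 (negative ⇒ clockwise traversal).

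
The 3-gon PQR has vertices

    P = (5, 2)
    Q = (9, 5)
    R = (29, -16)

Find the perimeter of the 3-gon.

64

|PQ| = √((4)² + (3)²) = √25 = 5
|QR| = √((20)² + (-21)²) = √841 = 29
|RP| = √((-24)² + (18)²) = √900 = 30
Perimeter = 5 + 29 + 30 = 64.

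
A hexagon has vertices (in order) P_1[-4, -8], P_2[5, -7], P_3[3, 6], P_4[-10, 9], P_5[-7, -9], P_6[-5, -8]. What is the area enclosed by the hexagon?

189

Apply the shoelace (surveyor's) formula: 2A = Σ (x_i·y_{i+1} − x_{i+1}·y_i), indices taken mod 6.
Cross-terms: 68, 51, 87, 153, 11, 8  ⇒  Σ = 378
Area = |Σ|/2 = 189.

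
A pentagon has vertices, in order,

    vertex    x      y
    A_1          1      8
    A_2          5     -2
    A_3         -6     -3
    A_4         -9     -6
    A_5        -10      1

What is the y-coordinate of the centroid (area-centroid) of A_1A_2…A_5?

97/105

Apply the shoelace (surveyor's) formula. First the cross-terms c_i = x_i·y_{i+1} − x_{i+1}·y_i:
  -42, -27, 9, -69, -81  ⇒  2A = -210, A = -105.
Then Σ (y_i + y_{i+1})·c_i = -582, so ȳ = -582 / (6·(-105)) = 97/105.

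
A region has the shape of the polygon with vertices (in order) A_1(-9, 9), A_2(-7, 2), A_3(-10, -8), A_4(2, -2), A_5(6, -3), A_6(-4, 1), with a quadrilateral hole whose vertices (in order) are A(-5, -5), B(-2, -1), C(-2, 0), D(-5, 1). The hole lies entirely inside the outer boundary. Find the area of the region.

54.5

Outer boundary:
Σ = (45) + (76) + (36) + (6) + (-6) + (-27) = 130
Area = |Σ|/2 = 65.
Hole:
Cross-terms: -5, -2, -2, 30  ⇒  Σ = 21
Area = |Σ|/2 = 10.5.
Net area = 65 − 10.5 = 54.5.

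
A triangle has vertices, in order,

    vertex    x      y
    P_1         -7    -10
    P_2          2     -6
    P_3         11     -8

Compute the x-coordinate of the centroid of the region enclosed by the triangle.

Apply the surveyor's formula. First the cross-terms c_i = x_i·y_{i+1} − x_{i+1}·y_i:
  62, 50, -166  ⇒  2A = -54, A = -27.
Then Σ (x_i + x_{i+1})·c_i = -324, so x̄ = -324 / (6·(-27)) = 2.

2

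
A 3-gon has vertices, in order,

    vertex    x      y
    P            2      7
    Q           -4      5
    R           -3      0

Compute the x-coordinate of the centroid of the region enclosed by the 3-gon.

-5/3

Apply the shoelace (surveyor's) formula. First the cross-terms c_i = x_i·y_{i+1} − x_{i+1}·y_i:
  38, 15, -21  ⇒  2A = 32, A = 16.
Then Σ (x_i + x_{i+1})·c_i = -160, so x̄ = -160 / (6·16) = -5/3.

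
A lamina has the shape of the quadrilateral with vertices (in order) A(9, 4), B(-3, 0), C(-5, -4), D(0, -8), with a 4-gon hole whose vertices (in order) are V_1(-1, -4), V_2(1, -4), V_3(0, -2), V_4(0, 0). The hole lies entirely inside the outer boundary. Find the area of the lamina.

65

Outer boundary:
Σ = (12) + (12) + (40) + (72) = 136
Area = |Σ|/2 = 68.
Hole:
Cross-terms: 8, -2, 0, 0  ⇒  Σ = 6
Area = |Σ|/2 = 3.
Net area = 68 − 3 = 65.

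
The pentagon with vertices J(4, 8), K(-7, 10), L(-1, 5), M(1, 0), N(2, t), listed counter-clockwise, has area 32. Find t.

6

The doubled signed area Σ (x_i y_{i+1} − x_{i+1} y_i) is linear in t.
With t=0 it equals 82; the coefficient of t is -3 (from the two edges through N).
So -3·t + 82 = 2·32 = 64 ⇒ t = 6.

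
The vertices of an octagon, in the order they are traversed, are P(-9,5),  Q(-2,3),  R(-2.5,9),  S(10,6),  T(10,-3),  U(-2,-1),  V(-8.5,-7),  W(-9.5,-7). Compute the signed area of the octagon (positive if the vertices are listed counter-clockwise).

Apply the surveyor's formula: 2A = Σ (x_i·y_{i+1} − x_{i+1}·y_i), indices taken mod 8.
Σ = (-17) + (-10.5) + (-105) + (-90) + (-16) + (5.5) + (-7) + (-110.5) = -350.5
Signed area = Σ/2 = -175.25 (negative ⇒ clockwise traversal).

-175.25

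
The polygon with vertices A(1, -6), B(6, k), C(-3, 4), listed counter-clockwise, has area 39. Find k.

1

The doubled signed area Σ (x_i y_{i+1} − x_{i+1} y_i) is linear in k.
With k=0 it equals 74; the coefficient of k is 4 (from the two edges through B).
So 4·k + 74 = 2·39 = 78 ⇒ k = 1.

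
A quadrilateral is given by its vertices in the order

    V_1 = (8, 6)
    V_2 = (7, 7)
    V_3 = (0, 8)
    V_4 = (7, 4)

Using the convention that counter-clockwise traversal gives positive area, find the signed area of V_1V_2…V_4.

Apply Gauss's area formula: 2A = Σ (x_i·y_{i+1} − x_{i+1}·y_i), indices taken mod 4.
Cross-terms: 14, 56, -56, 10  ⇒  Σ = 24
Signed area = Σ/2 = 12 (positive ⇒ counter-clockwise traversal).

12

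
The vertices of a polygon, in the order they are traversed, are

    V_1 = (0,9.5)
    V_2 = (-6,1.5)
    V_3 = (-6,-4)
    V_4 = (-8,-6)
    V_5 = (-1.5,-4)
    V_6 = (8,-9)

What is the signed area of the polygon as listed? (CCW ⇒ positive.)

119.25

Apply the surveyor's formula: 2A = Σ (x_i·y_{i+1} − x_{i+1}·y_i), indices taken mod 6.
Σ = (57) + (33) + (4) + (23) + (45.5) + (76) = 238.5
Signed area = Σ/2 = 119.25 (positive ⇒ counter-clockwise traversal).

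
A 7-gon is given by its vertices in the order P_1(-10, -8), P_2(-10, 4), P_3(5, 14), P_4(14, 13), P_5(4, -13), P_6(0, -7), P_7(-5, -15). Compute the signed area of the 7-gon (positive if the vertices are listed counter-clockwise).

-409

Apply the shoelace formula: 2A = Σ (x_i·y_{i+1} − x_{i+1}·y_i), indices taken mod 7.
Σ = (-120) + (-160) + (-131) + (-234) + (-28) + (-35) + (-110) = -818
Signed area = Σ/2 = -409 (negative ⇒ clockwise traversal).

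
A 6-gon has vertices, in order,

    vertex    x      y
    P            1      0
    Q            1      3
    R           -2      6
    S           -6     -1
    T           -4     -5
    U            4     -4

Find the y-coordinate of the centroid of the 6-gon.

-9/17

Apply Gauss's area formula. First the cross-terms c_i = x_i·y_{i+1} − x_{i+1}·y_i:
  3, 12, 38, 26, 36, 4  ⇒  2A = 119, A = 59.5.
Then Σ (y_i + y_{i+1})·c_i = -189, so ȳ = -189 / (6·59.5) = -9/17.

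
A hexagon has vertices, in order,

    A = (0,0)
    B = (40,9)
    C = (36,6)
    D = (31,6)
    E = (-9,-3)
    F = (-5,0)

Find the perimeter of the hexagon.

|AB| = √((40)² + (9)²) = √1681 = 41
|BC| = √((-4)² + (-3)²) = √25 = 5
|CD| = √((-5)² + (0)²) = √25 = 5
|DE| = √((-40)² + (-9)²) = √1681 = 41
|EF| = √((4)² + (3)²) = √25 = 5
|FA| = √((5)² + (0)²) = √25 = 5
Perimeter = 41 + 5 + 5 + 41 + 5 + 5 = 102.

102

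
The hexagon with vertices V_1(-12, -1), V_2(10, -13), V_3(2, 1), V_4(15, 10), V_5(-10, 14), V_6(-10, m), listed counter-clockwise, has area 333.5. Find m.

0

The doubled signed area Σ (x_i y_{i+1} − x_{i+1} y_i) is linear in m.
With m=0 it equals 667; the coefficient of m is 2 (from the two edges through V_6).
So 2·m + 667 = 2·333.5 = 667 ⇒ m = 0.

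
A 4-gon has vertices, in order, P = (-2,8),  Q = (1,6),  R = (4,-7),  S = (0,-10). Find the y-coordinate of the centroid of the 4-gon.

-157/111

Apply the surveyor's formula. First the cross-terms c_i = x_i·y_{i+1} − x_{i+1}·y_i:
  -20, -31, -40, -20  ⇒  2A = -111, A = -55.5.
Then Σ (y_i + y_{i+1})·c_i = 471, so ȳ = 471 / (6·(-55.5)) = -157/111.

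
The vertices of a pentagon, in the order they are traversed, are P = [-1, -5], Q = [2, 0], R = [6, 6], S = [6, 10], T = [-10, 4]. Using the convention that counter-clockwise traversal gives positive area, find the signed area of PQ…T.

112

Cross-terms: 10, 12, 24, 124, 54  ⇒  Σ = 224
Signed area = Σ/2 = 112 (positive ⇒ counter-clockwise traversal).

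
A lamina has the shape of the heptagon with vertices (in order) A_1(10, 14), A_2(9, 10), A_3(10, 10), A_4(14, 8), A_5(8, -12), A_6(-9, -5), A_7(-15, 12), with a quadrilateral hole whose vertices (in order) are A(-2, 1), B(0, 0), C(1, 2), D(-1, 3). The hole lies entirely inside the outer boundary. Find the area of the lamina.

Outer boundary:
Σ = (-26) + (-10) + (-60) + (-232) + (-148) + (-183) + (-330) = -989
Area = |Σ|/2 = 494.5.
Hole:
Apply the shoelace formula: 2A = Σ (x_i·y_{i+1} − x_{i+1}·y_i), indices taken mod 4.
Σ = (0) + (0) + (5) + (5) = 10
Area = |Σ|/2 = 5.
Net area = 494.5 − 5 = 489.5.

489.5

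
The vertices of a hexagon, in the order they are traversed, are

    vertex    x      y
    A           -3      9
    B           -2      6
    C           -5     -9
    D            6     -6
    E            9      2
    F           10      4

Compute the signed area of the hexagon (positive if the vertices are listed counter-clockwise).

158

Σ = (0) + (48) + (84) + (66) + (16) + (102) = 316
Signed area = Σ/2 = 158 (positive ⇒ counter-clockwise traversal).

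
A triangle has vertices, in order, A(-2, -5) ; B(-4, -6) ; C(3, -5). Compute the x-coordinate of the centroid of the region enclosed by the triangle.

Apply Gauss's area formula. First the cross-terms c_i = x_i·y_{i+1} − x_{i+1}·y_i:
  -8, 38, -25  ⇒  2A = 5, A = 2.5.
Then Σ (x_i + x_{i+1})·c_i = -15, so x̄ = -15 / (6·2.5) = -1.

-1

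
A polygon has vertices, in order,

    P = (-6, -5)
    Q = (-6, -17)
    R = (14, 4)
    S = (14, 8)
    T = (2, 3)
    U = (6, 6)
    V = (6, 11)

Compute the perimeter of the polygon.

88

|PQ| = √((0)² + (-12)²) = √144 = 12
|QR| = √((20)² + (21)²) = √841 = 29
|RS| = √((0)² + (4)²) = √16 = 4
|ST| = √((-12)² + (-5)²) = √169 = 13
|TU| = √((4)² + (3)²) = √25 = 5
|UV| = √((0)² + (5)²) = √25 = 5
|VP| = √((-12)² + (-16)²) = √400 = 20
Perimeter = 12 + 29 + 4 + 13 + 5 + 5 + 20 = 88.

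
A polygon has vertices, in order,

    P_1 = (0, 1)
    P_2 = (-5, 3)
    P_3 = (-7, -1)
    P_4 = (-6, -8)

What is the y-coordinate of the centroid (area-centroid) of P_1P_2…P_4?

-112/75

Apply the shoelace (surveyor's) formula. First the cross-terms c_i = x_i·y_{i+1} − x_{i+1}·y_i:
  5, 26, 50, -6  ⇒  2A = 75, A = 37.5.
Then Σ (y_i + y_{i+1})·c_i = -336, so ȳ = -336 / (6·37.5) = -112/75.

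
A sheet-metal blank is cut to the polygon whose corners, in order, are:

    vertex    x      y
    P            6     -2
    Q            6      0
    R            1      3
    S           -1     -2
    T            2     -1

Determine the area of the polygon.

Apply Gauss's area formula: 2A = Σ (x_i·y_{i+1} − x_{i+1}·y_i), indices taken mod 5.
P→Q: (6)(0) − (6)(-2) = 12
Q→R: (6)(3) − (1)(0) = 18
R→S: (1)(-2) − (-1)(3) = 1
S→T: (-1)(-1) − (2)(-2) = 5
T→P: (2)(-2) − (6)(-1) = 2
Σ = 38
Area = |Σ|/2 = 19.

19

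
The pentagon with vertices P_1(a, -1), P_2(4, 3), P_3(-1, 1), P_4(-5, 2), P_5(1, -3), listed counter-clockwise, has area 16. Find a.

1

Write out the shoelace sum; only the two edges meeting at P_1 involve a:
2·Area = [(1·(-1) − a·(-3)) + (a·3 − 4·(-1))] + 23
       = 6·a + 26 = 32
⇒ a = 1.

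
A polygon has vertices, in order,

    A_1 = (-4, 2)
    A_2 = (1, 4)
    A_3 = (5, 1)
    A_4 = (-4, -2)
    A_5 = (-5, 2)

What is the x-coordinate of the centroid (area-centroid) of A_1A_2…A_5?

-38/63

Apply the shoelace (surveyor's) formula. First the cross-terms c_i = x_i·y_{i+1} − x_{i+1}·y_i:
  -18, -19, -6, -18, -2  ⇒  2A = -63, A = -31.5.
Then Σ (x_i + x_{i+1})·c_i = 114, so x̄ = 114 / (6·(-31.5)) = -38/63.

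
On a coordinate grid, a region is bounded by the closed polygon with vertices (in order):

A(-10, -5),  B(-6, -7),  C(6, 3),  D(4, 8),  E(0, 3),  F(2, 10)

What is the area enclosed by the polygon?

Apply the shoelace (surveyor's) formula: 2A = Σ (x_i·y_{i+1} − x_{i+1}·y_i), indices taken mod 6.
A→B: (-10)(-7) − (-6)(-5) = 40
B→C: (-6)(3) − (6)(-7) = 24
C→D: (6)(8) − (4)(3) = 36
D→E: (4)(3) − (0)(8) = 12
E→F: (0)(10) − (2)(3) = -6
F→A: (2)(-5) − (-10)(10) = 90
Σ = 196
Area = |Σ|/2 = 98.

98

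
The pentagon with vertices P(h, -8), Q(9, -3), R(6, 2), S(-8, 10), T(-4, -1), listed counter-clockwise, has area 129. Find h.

Write out the shoelace sum; only the two edges meeting at P involve h:
2·Area = [((-4)·(-8) − h·(-1)) + (h·(-3) − 9·(-8))] + 160
       = -2·h + 264 = 258
⇒ h = 3.

3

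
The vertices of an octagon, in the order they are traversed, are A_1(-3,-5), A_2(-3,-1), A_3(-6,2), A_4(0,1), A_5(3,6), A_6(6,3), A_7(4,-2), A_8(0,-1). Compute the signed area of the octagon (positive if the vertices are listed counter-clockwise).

Apply the surveyor's formula: 2A = Σ (x_i·y_{i+1} − x_{i+1}·y_i), indices taken mod 8.
A_1→A_2: (-3)(-1) − (-3)(-5) = -12
A_2→A_3: (-3)(2) − (-6)(-1) = -12
A_3→A_4: (-6)(1) − (0)(2) = -6
A_4→A_5: (0)(6) − (3)(1) = -3
A_5→A_6: (3)(3) − (6)(6) = -27
A_6→A_7: (6)(-2) − (4)(3) = -24
A_7→A_8: (4)(-1) − (0)(-2) = -4
A_8→A_1: (0)(-5) − (-3)(-1) = -3
Σ = -91
Signed area = Σ/2 = -45.5 (negative ⇒ clockwise traversal).

-45.5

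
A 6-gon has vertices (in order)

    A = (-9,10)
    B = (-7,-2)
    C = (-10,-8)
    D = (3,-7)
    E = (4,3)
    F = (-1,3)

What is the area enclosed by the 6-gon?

Apply the shoelace (surveyor's) formula: 2A = Σ (x_i·y_{i+1} − x_{i+1}·y_i), indices taken mod 6.
Σ = (88) + (36) + (94) + (37) + (15) + (17) = 287
Area = |Σ|/2 = 143.5.

143.5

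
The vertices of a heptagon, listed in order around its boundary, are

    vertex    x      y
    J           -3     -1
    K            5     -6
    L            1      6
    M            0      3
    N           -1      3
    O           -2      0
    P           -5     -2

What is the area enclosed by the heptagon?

Apply Gauss's area formula: 2A = Σ (x_i·y_{i+1} − x_{i+1}·y_i), indices taken mod 7.
Cross-terms: 23, 36, 3, 3, 6, 4, -1  ⇒  Σ = 74
Area = |Σ|/2 = 37.

37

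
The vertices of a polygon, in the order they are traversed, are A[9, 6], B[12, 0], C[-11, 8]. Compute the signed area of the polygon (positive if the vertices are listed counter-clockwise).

-57

Apply the surveyor's formula: 2A = Σ (x_i·y_{i+1} − x_{i+1}·y_i), indices taken mod 3.
Σ = (-72) + (96) + (-138) = -114
Signed area = Σ/2 = -57 (negative ⇒ clockwise traversal).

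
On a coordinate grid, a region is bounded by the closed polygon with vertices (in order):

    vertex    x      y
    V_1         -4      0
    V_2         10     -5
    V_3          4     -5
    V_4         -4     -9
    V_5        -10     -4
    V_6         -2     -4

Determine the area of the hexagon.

Σ = (20) + (-30) + (-56) + (-74) + (32) + (-16) = -124
Area = |Σ|/2 = 62.

62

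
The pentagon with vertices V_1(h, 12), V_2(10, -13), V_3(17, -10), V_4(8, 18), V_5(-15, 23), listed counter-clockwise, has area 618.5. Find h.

The doubled signed area Σ (x_i y_{i+1} − x_{i+1} y_i) is linear in h.
With h=0 it equals 661; the coefficient of h is -36 (from the two edges through V_1).
So -36·h + 661 = 2·618.5 = 1237 ⇒ h = -16.

-16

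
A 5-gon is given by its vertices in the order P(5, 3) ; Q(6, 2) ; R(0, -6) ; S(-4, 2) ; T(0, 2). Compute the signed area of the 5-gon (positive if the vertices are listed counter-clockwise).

Apply the shoelace (surveyor's) formula: 2A = Σ (x_i·y_{i+1} − x_{i+1}·y_i), indices taken mod 5.
Σ = (-8) + (-36) + (-24) + (-8) + (-10) = -86
Signed area = Σ/2 = -43 (negative ⇒ clockwise traversal).

-43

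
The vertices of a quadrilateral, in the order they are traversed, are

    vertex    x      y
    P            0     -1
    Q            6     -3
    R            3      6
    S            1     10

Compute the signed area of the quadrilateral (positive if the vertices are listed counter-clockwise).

37

Σ = (6) + (45) + (24) + (-1) = 74
Signed area = Σ/2 = 37 (positive ⇒ counter-clockwise traversal).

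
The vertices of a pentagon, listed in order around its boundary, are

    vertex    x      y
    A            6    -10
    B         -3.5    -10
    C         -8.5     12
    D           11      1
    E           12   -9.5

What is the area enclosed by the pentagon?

Cross-terms: -95, -127, -140.5, -116.5, -63  ⇒  Σ = -542
Area = |Σ|/2 = 271.

271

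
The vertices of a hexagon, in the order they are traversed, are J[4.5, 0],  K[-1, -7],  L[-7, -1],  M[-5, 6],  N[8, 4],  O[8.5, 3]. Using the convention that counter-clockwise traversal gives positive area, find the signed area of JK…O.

-109

Σ = (-31.5) + (-48) + (-47) + (-68) + (-10) + (-13.5) = -218
Signed area = Σ/2 = -109 (negative ⇒ clockwise traversal).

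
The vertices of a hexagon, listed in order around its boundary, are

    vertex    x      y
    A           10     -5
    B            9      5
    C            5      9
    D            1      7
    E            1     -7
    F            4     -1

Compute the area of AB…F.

Apply the shoelace formula: 2A = Σ (x_i·y_{i+1} − x_{i+1}·y_i), indices taken mod 6.
Σ = (95) + (56) + (26) + (-14) + (27) + (-10) = 180
Area = |Σ|/2 = 90.

90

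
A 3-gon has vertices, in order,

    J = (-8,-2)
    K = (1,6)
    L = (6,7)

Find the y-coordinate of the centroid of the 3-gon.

Apply the surveyor's formula. First the cross-terms c_i = x_i·y_{i+1} − x_{i+1}·y_i:
  -46, -29, 44  ⇒  2A = -31, A = -15.5.
Then Σ (y_i + y_{i+1})·c_i = -341, so ȳ = -341 / (6·(-15.5)) = 11/3.

11/3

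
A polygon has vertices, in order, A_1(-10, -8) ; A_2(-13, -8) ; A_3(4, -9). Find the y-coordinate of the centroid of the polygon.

-25/3

Apply the shoelace (surveyor's) formula. First the cross-terms c_i = x_i·y_{i+1} − x_{i+1}·y_i:
  -24, 149, -122  ⇒  2A = 3, A = 1.5.
Then Σ (y_i + y_{i+1})·c_i = -75, so ȳ = -75 / (6·1.5) = -25/3.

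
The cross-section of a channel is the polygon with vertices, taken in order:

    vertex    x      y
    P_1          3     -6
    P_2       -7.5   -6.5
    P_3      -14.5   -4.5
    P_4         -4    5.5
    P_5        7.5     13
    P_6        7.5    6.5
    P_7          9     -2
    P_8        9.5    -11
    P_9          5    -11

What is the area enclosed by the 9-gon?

282.375

Apply the shoelace (surveyor's) formula: 2A = Σ (x_i·y_{i+1} − x_{i+1}·y_i), indices taken mod 9.
P_1→P_2: (3)(-6.5) − (-7.5)(-6) = -64.5
P_2→P_3: (-7.5)(-4.5) − (-14.5)(-6.5) = -60.5
P_3→P_4: (-14.5)(5.5) − (-4)(-4.5) = -97.75
P_4→P_5: (-4)(13) − (7.5)(5.5) = -93.25
P_5→P_6: (7.5)(6.5) − (7.5)(13) = -48.75
P_6→P_7: (7.5)(-2) − (9)(6.5) = -73.5
P_7→P_8: (9)(-11) − (9.5)(-2) = -80
P_8→P_9: (9.5)(-11) − (5)(-11) = -49.5
P_9→P_1: (5)(-6) − (3)(-11) = 3
Σ = -564.75
Area = |Σ|/2 = 282.375.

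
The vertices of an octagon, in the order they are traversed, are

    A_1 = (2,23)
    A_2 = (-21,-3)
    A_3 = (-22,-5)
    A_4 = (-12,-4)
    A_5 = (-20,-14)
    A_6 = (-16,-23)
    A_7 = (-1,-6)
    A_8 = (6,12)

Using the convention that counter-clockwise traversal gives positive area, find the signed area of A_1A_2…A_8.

539.5

Apply the shoelace formula: 2A = Σ (x_i·y_{i+1} − x_{i+1}·y_i), indices taken mod 8.
Σ = (477) + (39) + (28) + (88) + (236) + (73) + (24) + (114) = 1079
Signed area = Σ/2 = 539.5 (positive ⇒ counter-clockwise traversal).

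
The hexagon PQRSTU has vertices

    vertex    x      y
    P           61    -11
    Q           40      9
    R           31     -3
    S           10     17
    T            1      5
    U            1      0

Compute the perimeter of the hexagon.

|PQ| = √((-21)² + (20)²) = √841 = 29
|QR| = √((-9)² + (-12)²) = √225 = 15
|RS| = √((-21)² + (20)²) = √841 = 29
|ST| = √((-9)² + (-12)²) = √225 = 15
|TU| = √((0)² + (-5)²) = √25 = 5
|UP| = √((60)² + (-11)²) = √3721 = 61
Perimeter = 29 + 15 + 29 + 15 + 5 + 61 = 154.

154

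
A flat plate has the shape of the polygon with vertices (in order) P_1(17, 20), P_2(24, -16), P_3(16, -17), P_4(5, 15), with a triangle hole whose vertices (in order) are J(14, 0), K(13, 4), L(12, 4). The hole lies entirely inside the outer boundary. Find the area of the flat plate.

365

Outer boundary:
Apply the shoelace formula: 2A = Σ (x_i·y_{i+1} − x_{i+1}·y_i), indices taken mod 4.
Σ = (-752) + (-152) + (325) + (-155) = -734
Area = |Σ|/2 = 367.
Hole:
Apply the shoelace formula: 2A = Σ (x_i·y_{i+1} − x_{i+1}·y_i), indices taken mod 3.
Σ = (56) + (4) + (-56) = 4
Area = |Σ|/2 = 2.
Net area = 367 − 2 = 365.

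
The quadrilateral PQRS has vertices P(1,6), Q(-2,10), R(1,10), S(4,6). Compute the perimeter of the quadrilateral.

16

|PQ| = √((-3)² + (4)²) = √25 = 5
|QR| = √((3)² + (0)²) = √9 = 3
|RS| = √((3)² + (-4)²) = √25 = 5
|SP| = √((-3)² + (0)²) = √9 = 3
Perimeter = 5 + 3 + 5 + 3 = 16.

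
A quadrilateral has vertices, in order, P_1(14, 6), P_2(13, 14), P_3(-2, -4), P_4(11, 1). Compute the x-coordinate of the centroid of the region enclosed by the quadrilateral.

1150/141

Apply Gauss's area formula. First the cross-terms c_i = x_i·y_{i+1} − x_{i+1}·y_i:
  118, -24, 42, 52  ⇒  2A = 188, A = 94.
Then Σ (x_i + x_{i+1})·c_i = 4600, so x̄ = 4600 / (6·94) = 1150/141.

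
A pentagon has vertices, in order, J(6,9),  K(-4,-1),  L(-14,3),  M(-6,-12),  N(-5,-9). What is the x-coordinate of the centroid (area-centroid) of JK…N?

Apply Gauss's area formula. First the cross-terms c_i = x_i·y_{i+1} − x_{i+1}·y_i:
  30, -26, 186, -6, 9  ⇒  2A = 193, A = 96.5.
Then Σ (x_i + x_{i+1})·c_i = -3117, so x̄ = -3117 / (6·96.5) = -1039/193.

-1039/193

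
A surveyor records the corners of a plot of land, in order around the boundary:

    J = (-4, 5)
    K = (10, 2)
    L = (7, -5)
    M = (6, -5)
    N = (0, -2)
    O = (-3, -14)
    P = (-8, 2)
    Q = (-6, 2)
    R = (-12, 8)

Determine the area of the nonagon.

Apply the shoelace formula: 2A = Σ (x_i·y_{i+1} − x_{i+1}·y_i), indices taken mod 9.
Cross-terms: -58, -64, -5, -12, -6, -118, -4, -24, -28  ⇒  Σ = -319
Area = |Σ|/2 = 159.5.

159.5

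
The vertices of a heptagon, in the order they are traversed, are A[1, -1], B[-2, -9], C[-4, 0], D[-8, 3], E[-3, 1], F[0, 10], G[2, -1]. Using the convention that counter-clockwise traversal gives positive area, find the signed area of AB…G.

-54.5

Apply the shoelace (surveyor's) formula: 2A = Σ (x_i·y_{i+1} − x_{i+1}·y_i), indices taken mod 7.
Cross-terms: -11, -36, -12, 1, -30, -20, -1  ⇒  Σ = -109
Signed area = Σ/2 = -54.5 (negative ⇒ clockwise traversal).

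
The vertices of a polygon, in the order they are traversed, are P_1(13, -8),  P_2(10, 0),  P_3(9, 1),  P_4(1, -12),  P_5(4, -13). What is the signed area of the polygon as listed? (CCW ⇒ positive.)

76.5

Σ = (80) + (10) + (-109) + (35) + (137) = 153
Signed area = Σ/2 = 76.5 (positive ⇒ counter-clockwise traversal).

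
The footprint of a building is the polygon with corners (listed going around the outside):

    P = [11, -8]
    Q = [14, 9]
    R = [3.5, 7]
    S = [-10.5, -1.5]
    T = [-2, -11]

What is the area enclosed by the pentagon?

297.625

Apply the shoelace (surveyor's) formula: 2A = Σ (x_i·y_{i+1} − x_{i+1}·y_i), indices taken mod 5.
Cross-terms: 211, 66.5, 68.25, 112.5, 137  ⇒  Σ = 595.25
Area = |Σ|/2 = 297.625.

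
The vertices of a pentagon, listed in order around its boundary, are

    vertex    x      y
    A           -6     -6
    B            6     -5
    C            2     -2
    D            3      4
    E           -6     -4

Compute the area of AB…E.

51

Apply the shoelace (surveyor's) formula: 2A = Σ (x_i·y_{i+1} − x_{i+1}·y_i), indices taken mod 5.
Cross-terms: 66, -2, 14, 12, 12  ⇒  Σ = 102
Area = |Σ|/2 = 51.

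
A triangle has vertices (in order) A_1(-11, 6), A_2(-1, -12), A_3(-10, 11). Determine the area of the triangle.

Apply the shoelace (surveyor's) formula: 2A = Σ (x_i·y_{i+1} − x_{i+1}·y_i), indices taken mod 3.
A_1→A_2: (-11)(-12) − (-1)(6) = 138
A_2→A_3: (-1)(11) − (-10)(-12) = -131
A_3→A_1: (-10)(6) − (-11)(11) = 61
Σ = 68
Area = |Σ|/2 = 34.

34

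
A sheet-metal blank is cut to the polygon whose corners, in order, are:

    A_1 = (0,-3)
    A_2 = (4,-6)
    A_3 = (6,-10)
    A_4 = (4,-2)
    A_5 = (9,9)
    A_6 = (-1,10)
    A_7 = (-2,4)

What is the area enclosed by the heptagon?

Apply Gauss's area formula: 2A = Σ (x_i·y_{i+1} − x_{i+1}·y_i), indices taken mod 7.
Σ = (12) + (-4) + (28) + (54) + (99) + (16) + (6) = 211
Area = |Σ|/2 = 105.5.

105.5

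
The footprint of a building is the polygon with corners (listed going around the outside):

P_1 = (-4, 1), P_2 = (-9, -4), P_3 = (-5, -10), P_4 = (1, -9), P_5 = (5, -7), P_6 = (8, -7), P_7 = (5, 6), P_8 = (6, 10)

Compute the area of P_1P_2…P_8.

176

Apply the shoelace formula: 2A = Σ (x_i·y_{i+1} − x_{i+1}·y_i), indices taken mod 8.
Σ = (25) + (70) + (55) + (38) + (21) + (83) + (14) + (46) = 352
Area = |Σ|/2 = 176.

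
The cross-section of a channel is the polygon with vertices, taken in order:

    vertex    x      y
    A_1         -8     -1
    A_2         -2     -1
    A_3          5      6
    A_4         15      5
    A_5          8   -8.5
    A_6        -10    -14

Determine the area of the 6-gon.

Σ = (6) + (-7) + (-65) + (-167.5) + (-197) + (-102) = -532.5
Area = |Σ|/2 = 266.25.

266.25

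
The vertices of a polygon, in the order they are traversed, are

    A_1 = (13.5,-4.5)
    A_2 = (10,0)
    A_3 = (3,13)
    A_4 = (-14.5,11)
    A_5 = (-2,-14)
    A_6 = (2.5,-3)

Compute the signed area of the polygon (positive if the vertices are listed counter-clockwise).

Σ = (45) + (130) + (221.5) + (225) + (41) + (29.25) = 691.75
Signed area = Σ/2 = 345.875 (positive ⇒ counter-clockwise traversal).

345.875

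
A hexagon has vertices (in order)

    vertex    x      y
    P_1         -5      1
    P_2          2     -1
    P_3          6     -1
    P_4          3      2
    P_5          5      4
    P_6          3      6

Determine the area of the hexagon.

Σ = (3) + (4) + (15) + (2) + (18) + (33) = 75
Area = |Σ|/2 = 37.5.

37.5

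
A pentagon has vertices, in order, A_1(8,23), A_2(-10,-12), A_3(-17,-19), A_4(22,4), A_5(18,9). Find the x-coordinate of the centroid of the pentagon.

376/67

Apply Gauss's area formula. First the cross-terms c_i = x_i·y_{i+1} − x_{i+1}·y_i:
  134, -14, 350, 126, 342  ⇒  2A = 938, A = 469.
Then Σ (x_i + x_{i+1})·c_i = 15792, so x̄ = 15792 / (6·469) = 376/67.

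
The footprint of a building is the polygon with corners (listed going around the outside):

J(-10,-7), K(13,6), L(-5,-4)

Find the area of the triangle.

2

Apply the shoelace (surveyor's) formula: 2A = Σ (x_i·y_{i+1} − x_{i+1}·y_i), indices taken mod 3.
Σ = (31) + (-22) + (-5) = 4
Area = |Σ|/2 = 2.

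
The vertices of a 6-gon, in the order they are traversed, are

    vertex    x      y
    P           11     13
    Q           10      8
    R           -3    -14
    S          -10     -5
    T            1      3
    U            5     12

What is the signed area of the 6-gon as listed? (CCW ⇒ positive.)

-189

Σ = (-42) + (-116) + (-125) + (-25) + (-3) + (-67) = -378
Signed area = Σ/2 = -189 (negative ⇒ clockwise traversal).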